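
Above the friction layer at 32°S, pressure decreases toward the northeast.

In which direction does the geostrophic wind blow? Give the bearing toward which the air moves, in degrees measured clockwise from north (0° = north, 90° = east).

The pressure-gradient force points toward the northeast (bearing 045°).
Geostrophic balance: in the Southern Hemisphere the Coriolis force deflects motion to the left, so the geostrophic wind blows 90° to the left of the pressure-gradient force (low pressure on the right).
Rotating 045° by 90° counterclockwise gives 315° — the wind blows toward the northwest.

315°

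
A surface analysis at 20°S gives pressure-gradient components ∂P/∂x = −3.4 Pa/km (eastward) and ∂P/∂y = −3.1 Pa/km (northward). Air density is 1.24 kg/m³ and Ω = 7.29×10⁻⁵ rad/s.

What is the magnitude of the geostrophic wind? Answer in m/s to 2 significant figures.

Coriolis parameter at 20°S:
f = 2Ω sin φ = 2 × 7.29×10⁻⁵ × sin 20° = 4.99×10⁻⁵ s⁻¹
In the Southern Hemisphere f is negative: f = −4.99×10⁻⁵ s⁻¹.
Component geostrophic relations (x east, y north):
u_g = −(1/(fρ)) ∂P/∂y,  v_g = (1/(fρ)) ∂P/∂x
u_g = −(−3.1×10⁻³)/(−4.99×10⁻⁵ × 1.24) = −50.1 m/s;  v_g = (−3.4×10⁻³)/(−4.99×10⁻⁵ × 1.24) = 55.0 m/s
|V_g| = √(u_g² + v_g²) = 74.4 m/s

74 m/s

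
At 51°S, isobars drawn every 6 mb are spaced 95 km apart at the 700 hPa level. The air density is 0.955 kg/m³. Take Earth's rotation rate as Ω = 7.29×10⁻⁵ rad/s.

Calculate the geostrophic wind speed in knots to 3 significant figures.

113 knots

Coriolis parameter at 51°S:
f = 2Ω sin φ = 2 × 7.29×10⁻⁵ × sin 51° = 1.13×10⁻⁴ s⁻¹
Pressure gradient: |∂P/∂n| = 600 Pa / 95000 m = 6.32×10⁻³ Pa/m
Geostrophic balance (pressure-gradient force = Coriolis force):
V_g = (1/(fρ)) |∂P/∂n| = 6.32×10⁻³ / (1.13×10⁻⁴ × 0.955) = 58.4 m/s
Converting: 58.4 m/s × 1.944 = 113 knots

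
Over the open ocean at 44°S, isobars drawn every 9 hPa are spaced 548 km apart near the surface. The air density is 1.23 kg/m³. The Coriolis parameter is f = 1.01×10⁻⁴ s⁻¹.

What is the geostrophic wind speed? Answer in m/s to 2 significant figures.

13 m/s

Pressure gradient: |∂P/∂n| = 900 Pa / 548000 m = 1.64×10⁻³ Pa/m
Geostrophic balance (pressure-gradient force = Coriolis force):
V_g = (1/(fρ)) |∂P/∂n| = 1.64×10⁻³ / (1.01×10⁻⁴ × 1.23) = 13.2 m/s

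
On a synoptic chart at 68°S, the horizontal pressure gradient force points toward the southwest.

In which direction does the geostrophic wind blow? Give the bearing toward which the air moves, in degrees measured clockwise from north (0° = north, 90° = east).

135°

The pressure-gradient force points toward the southwest (bearing 225°).
Geostrophic balance: in the Southern Hemisphere the Coriolis force deflects motion to the left, so the geostrophic wind blows 90° to the left of the pressure-gradient force (low pressure on the right).
Rotating 225° by 90° counterclockwise gives 135° — the wind blows toward the southeast.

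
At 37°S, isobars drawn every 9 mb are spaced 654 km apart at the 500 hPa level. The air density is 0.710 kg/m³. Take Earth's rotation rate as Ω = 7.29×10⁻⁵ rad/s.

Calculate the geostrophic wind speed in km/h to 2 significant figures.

80 km/h

Coriolis parameter at 37°S:
f = 2Ω sin φ = 2 × 7.29×10⁻⁵ × sin 37° = 8.77×10⁻⁵ s⁻¹
Pressure gradient: |∂P/∂n| = 900 Pa / 654000 m = 1.38×10⁻³ Pa/m
Geostrophic balance (pressure-gradient force = Coriolis force):
V_g = (1/(fρ)) |∂P/∂n| = 1.38×10⁻³ / (8.77×10⁻⁵ × 0.710) = 22.1 m/s
Converting: 22.1 m/s × 3.6 = 80 km/h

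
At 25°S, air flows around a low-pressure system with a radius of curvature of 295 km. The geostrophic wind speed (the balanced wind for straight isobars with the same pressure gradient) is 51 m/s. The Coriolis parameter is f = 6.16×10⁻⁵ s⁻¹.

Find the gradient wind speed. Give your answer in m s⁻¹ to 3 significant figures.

Around a low, centrifugal force acts outward with Coriolis, so pressure-gradient force balances both:
(1/ρ)|∂P/∂n| = fV + V²/R  →  V² + fR·V − fR·V_g = 0
With fR = 6.16×10⁻⁵ × 295×10³ m = 18.2 m/s:
V = [−fR + √((fR)² + 4 fR V_g)]/2 = [−18.2 + √(18.2² + 4×18.2×51)]/2 = 22.7 m/s
Subgeostrophic (V < V_g = 51 m/s), as expected around a low.

22.7 m s⁻¹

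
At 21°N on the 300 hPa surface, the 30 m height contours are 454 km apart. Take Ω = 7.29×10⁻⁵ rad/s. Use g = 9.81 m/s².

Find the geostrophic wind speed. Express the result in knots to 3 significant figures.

24.1 knots

Coriolis parameter at 21°N:
f = 2Ω sin φ = 2 × 7.29×10⁻⁵ × sin 21° = 5.23×10⁻⁵ s⁻¹
Height gradient: |∂Z/∂n| = 30 m / 454000 m = 6.61×10⁻⁵
On a pressure surface, geostrophic balance gives V_g = (g/f)|∂Z/∂n|:
V_g = 9.81 × 6.61×10⁻⁵ / 5.23×10⁻⁵ = 12.4 m/s
Converting: 12.4 m/s × 1.944 = 24.1 knots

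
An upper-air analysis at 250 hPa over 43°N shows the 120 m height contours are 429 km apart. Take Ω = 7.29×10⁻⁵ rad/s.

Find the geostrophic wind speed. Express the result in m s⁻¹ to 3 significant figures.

27.6 m s⁻¹

Coriolis parameter at 43°N:
f = 2Ω sin φ = 2 × 7.29×10⁻⁵ × sin 43° = 9.94×10⁻⁵ s⁻¹
Height gradient: |∂Z/∂n| = 120 m / 429000 m = 2.80×10⁻⁴
On a pressure surface, geostrophic balance gives V_g = (g/f)|∂Z/∂n|:
V_g = 9.81 × 2.80×10⁻⁴ / 9.94×10⁻⁵ = 27.6 m/s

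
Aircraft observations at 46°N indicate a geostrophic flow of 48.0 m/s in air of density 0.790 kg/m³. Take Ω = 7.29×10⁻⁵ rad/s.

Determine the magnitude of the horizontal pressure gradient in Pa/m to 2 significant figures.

4.0×10⁻³ Pa/m

Coriolis parameter at 46°N:
f = 2Ω sin φ = 2 × 7.29×10⁻⁵ × sin 46° = 1.05×10⁻⁴ s⁻¹
Geostrophic balance rearranged: |∂P/∂n| = f ρ V_g
|∂P/∂n| = 1.05×10⁻⁴ × 0.790 × 48.0 = 3.98×10⁻³ Pa/m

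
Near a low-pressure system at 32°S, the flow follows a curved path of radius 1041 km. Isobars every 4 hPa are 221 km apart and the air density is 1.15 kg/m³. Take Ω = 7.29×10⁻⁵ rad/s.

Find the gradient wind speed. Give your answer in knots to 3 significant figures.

Coriolis parameter at 32°S:
f = 2Ω sin φ = 2 × 7.29×10⁻⁵ × sin 32° = 7.73×10⁻⁵ s⁻¹
Pressure gradient: |∂P/∂n| = 400 Pa / 221000 m = 1.81×10⁻³ Pa/m
Geostrophic speed: V_g = |∂P/∂n|/(fρ) = 1.81×10⁻³/(7.73×10⁻⁵ × 1.15) = 20.4 m/s
Around a low, centrifugal force acts outward with Coriolis, so pressure-gradient force balances both:
(1/ρ)|∂P/∂n| = fV + V²/R  →  V² + fR·V − fR·V_g = 0
With fR = 7.73×10⁻⁵ × 1041×10³ m = 80.4 m/s:
V = [−fR + √((fR)² + 4 fR V_g)]/2 = [−80.4 + √(80.4² + 4×80.4×20.4)]/2 = 16.8 m/s
Subgeostrophic (V < V_g = 20.4 m/s), as expected around a low.
Converting: 16.8 m/s × 1.944 = 32.7 knots

32.7 knots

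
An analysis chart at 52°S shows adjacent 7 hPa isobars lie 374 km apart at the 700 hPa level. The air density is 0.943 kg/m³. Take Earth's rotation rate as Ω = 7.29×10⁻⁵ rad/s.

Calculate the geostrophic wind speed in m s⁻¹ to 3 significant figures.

17.3 m s⁻¹

Coriolis parameter at 52°S:
f = 2Ω sin φ = 2 × 7.29×10⁻⁵ × sin 52° = 1.15×10⁻⁴ s⁻¹
Pressure gradient: |∂P/∂n| = 700 Pa / 374000 m = 1.87×10⁻³ Pa/m
Geostrophic balance (pressure-gradient force = Coriolis force):
V_g = (1/(fρ)) |∂P/∂n| = 1.87×10⁻³ / (1.15×10⁻⁴ × 0.943) = 17.3 m/s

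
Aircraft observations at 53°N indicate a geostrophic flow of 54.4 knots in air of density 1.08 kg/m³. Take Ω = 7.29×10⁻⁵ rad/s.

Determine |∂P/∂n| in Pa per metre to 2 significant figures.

3.5×10⁻³ Pa/m

Coriolis parameter at 53°N:
f = 2Ω sin φ = 2 × 7.29×10⁻⁵ × sin 53° = 1.16×10⁻⁴ s⁻¹
Wind speed in SI: 54.4 knots = 28.0 m/s
Geostrophic balance rearranged: |∂P/∂n| = f ρ V_g
|∂P/∂n| = 1.16×10⁻⁴ × 1.08 × 28.0 = 3.52×10⁻³ Pa/m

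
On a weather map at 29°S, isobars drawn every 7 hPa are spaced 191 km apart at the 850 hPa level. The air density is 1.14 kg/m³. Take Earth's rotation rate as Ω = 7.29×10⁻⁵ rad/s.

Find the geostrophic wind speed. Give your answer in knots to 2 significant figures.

88 knots

Coriolis parameter at 29°S:
f = 2Ω sin φ = 2 × 7.29×10⁻⁵ × sin 29° = 7.07×10⁻⁵ s⁻¹
Pressure gradient: |∂P/∂n| = 700 Pa / 191000 m = 3.66×10⁻³ Pa/m
Geostrophic balance (pressure-gradient force = Coriolis force):
V_g = (1/(fρ)) |∂P/∂n| = 3.66×10⁻³ / (7.07×10⁻⁵ × 1.14) = 45.5 m/s
Converting: 45.5 m/s × 1.944 = 88 knots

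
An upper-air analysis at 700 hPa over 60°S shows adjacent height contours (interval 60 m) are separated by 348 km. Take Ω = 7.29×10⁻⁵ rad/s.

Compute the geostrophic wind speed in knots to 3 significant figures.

26.0 knots

Coriolis parameter at 60°S:
f = 2Ω sin φ = 2 × 7.29×10⁻⁵ × sin 60° = 1.26×10⁻⁴ s⁻¹
Height gradient: |∂Z/∂n| = 60 m / 348000 m = 1.72×10⁻⁴
On a pressure surface, geostrophic balance gives V_g = (g/f)|∂Z/∂n|:
V_g = 9.81 × 1.72×10⁻⁴ / 1.26×10⁻⁴ = 13.4 m/s
Converting: 13.4 m/s × 1.944 = 26.0 knots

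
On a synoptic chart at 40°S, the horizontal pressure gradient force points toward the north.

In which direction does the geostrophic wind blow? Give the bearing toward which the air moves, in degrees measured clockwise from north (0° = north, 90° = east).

The pressure-gradient force points toward the north (bearing 000°).
Geostrophic balance: in the Southern Hemisphere the Coriolis force deflects motion to the left, so the geostrophic wind blows 90° to the left of the pressure-gradient force (low pressure on the right).
Rotating 000° by 90° counterclockwise gives 270° — the wind blows toward the west.

270°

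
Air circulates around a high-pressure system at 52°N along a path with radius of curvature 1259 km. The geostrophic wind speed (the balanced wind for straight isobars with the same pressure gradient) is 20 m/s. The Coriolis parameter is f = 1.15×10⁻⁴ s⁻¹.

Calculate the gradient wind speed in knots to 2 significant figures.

Around a high, pressure-gradient force acts outward with centrifugal, so Coriolis balances both:
fV = (1/ρ)|∂P/∂n| + V²/R  →  V² − fR·V + fR·V_g = 0
With fR = 1.15×10⁻⁴ × 1259×10³ m = 145 m/s:
V = [fR − √((fR)² − 4 fR V_g)]/2 = [145 − √(145² − 4×145×20)]/2 = 24 m/s
Supergeostrophic (V > V_g = 20 m/s), as expected around a high.
Converting: 24 m/s × 1.944 = 47 knots

47 knots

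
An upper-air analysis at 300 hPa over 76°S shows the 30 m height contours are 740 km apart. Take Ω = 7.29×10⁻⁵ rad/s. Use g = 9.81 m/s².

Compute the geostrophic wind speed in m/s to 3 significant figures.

Coriolis parameter at 76°S:
f = 2Ω sin φ = 2 × 7.29×10⁻⁵ × sin 76° = 1.41×10⁻⁴ s⁻¹
Height gradient: |∂Z/∂n| = 30 m / 740000 m = 4.05×10⁻⁵
On a pressure surface, geostrophic balance gives V_g = (g/f)|∂Z/∂n|:
V_g = 9.81 × 4.05×10⁻⁵ / 1.41×10⁻⁴ = 2.81 m/s

2.81 m/s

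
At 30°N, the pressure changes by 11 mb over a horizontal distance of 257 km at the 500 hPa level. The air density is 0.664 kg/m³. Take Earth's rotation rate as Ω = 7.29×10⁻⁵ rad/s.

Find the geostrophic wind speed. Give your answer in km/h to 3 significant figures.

Coriolis parameter at 30°N:
f = 2Ω sin φ = 2 × 7.29×10⁻⁵ × sin 30° = 7.29×10⁻⁵ s⁻¹
Pressure gradient: |∂P/∂n| = 1100 Pa / 257000 m = 4.28×10⁻³ Pa/m
Geostrophic balance (pressure-gradient force = Coriolis force):
V_g = (1/(fρ)) |∂P/∂n| = 4.28×10⁻³ / (7.29×10⁻⁵ × 0.664) = 88.4 m/s
Converting: 88.4 m/s × 3.6 = 318 km/h

318 km/h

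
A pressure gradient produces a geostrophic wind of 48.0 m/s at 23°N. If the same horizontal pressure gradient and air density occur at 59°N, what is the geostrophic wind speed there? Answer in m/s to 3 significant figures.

With the same pressure gradient and density, V_g ∝ 1/f ∝ 1/sin φ.
V₂ = V₁ · sin φ₁ / sin φ₂ = 48.0 × sin 23° / sin 59°
V₂ = 48.0 × 0.3907/0.8572 = 21.9 m/s

21.9 m/s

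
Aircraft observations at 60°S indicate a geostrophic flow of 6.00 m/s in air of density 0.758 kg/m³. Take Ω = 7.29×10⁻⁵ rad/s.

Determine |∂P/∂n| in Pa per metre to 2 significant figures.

5.7×10⁻⁴ Pa/m

Coriolis parameter at 60°S:
f = 2Ω sin φ = 2 × 7.29×10⁻⁵ × sin 60° = 1.26×10⁻⁴ s⁻¹
Geostrophic balance rearranged: |∂P/∂n| = f ρ V_g
|∂P/∂n| = 1.26×10⁻⁴ × 0.758 × 6.00 = 5.74×10⁻⁴ Pa/m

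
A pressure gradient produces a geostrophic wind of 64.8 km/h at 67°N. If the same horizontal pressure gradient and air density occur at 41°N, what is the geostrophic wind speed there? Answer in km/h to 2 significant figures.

91 km/h

With the same pressure gradient and density, V_g ∝ 1/f ∝ 1/sin φ.
V₂ = V₁ · sin φ₁ / sin φ₂ = 64.8 × sin 67° / sin 41°
V₂ = 64.8 × 0.9205/0.6561 = 91 km/h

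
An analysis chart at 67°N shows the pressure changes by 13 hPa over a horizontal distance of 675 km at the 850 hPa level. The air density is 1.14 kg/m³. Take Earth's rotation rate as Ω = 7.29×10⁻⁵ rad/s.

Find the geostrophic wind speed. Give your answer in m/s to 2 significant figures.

Coriolis parameter at 67°N:
f = 2Ω sin φ = 2 × 7.29×10⁻⁵ × sin 67° = 1.34×10⁻⁴ s⁻¹
Pressure gradient: |∂P/∂n| = 1300 Pa / 675000 m = 1.93×10⁻³ Pa/m
Geostrophic balance (pressure-gradient force = Coriolis force):
V_g = (1/(fρ)) |∂P/∂n| = 1.93×10⁻³ / (1.34×10⁻⁴ × 1.14) = 12.6 m/s

13 m/s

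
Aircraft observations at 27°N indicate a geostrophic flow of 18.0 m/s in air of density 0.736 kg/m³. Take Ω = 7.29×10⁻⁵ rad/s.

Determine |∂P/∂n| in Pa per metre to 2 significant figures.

Coriolis parameter at 27°N:
f = 2Ω sin φ = 2 × 7.29×10⁻⁵ × sin 27° = 6.62×10⁻⁵ s⁻¹
Geostrophic balance rearranged: |∂P/∂n| = f ρ V_g
|∂P/∂n| = 6.62×10⁻⁵ × 0.736 × 18.0 = 8.77×10⁻⁴ Pa/m

8.8×10⁻⁴ Pa/m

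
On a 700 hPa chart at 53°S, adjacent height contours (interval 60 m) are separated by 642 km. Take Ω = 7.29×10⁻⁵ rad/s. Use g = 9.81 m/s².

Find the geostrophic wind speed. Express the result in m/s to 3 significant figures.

Coriolis parameter at 53°S:
f = 2Ω sin φ = 2 × 7.29×10⁻⁵ × sin 53° = 1.16×10⁻⁴ s⁻¹
Height gradient: |∂Z/∂n| = 60 m / 642000 m = 9.35×10⁻⁵
On a pressure surface, geostrophic balance gives V_g = (g/f)|∂Z/∂n|:
V_g = 9.81 × 9.35×10⁻⁵ / 1.16×10⁻⁴ = 7.87 m/s

7.87 m/s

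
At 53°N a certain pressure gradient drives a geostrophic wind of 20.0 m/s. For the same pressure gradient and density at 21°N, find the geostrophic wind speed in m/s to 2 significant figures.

45 m/s

With the same pressure gradient and density, V_g ∝ 1/f ∝ 1/sin φ.
V₂ = V₁ · sin φ₁ / sin φ₂ = 20.0 × sin 53° / sin 21°
V₂ = 20.0 × 0.7986/0.3584 = 45 m/s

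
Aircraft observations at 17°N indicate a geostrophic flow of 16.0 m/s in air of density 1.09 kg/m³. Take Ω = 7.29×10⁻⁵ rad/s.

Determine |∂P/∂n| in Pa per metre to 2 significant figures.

Coriolis parameter at 17°N:
f = 2Ω sin φ = 2 × 7.29×10⁻⁵ × sin 17° = 4.26×10⁻⁵ s⁻¹
Geostrophic balance rearranged: |∂P/∂n| = f ρ V_g
|∂P/∂n| = 4.26×10⁻⁵ × 1.09 × 16.0 = 7.43×10⁻⁴ Pa/m

7.4×10⁻⁴ Pa/m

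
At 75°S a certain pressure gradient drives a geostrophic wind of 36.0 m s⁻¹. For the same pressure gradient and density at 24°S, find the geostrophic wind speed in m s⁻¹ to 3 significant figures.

With the same pressure gradient and density, V_g ∝ 1/f ∝ 1/sin φ.
V₂ = V₁ · sin φ₁ / sin φ₂ = 36.0 × sin 75° / sin 24°
V₂ = 36.0 × 0.9659/0.4067 = 85.5 m s⁻¹

85.5 m s⁻¹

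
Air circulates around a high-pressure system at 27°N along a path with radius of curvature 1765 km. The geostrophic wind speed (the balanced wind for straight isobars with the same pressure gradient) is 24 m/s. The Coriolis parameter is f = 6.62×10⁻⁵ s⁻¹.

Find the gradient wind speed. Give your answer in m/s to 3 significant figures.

33.7 m/s

Around a high, pressure-gradient force acts outward with centrifugal, so Coriolis balances both:
fV = (1/ρ)|∂P/∂n| + V²/R  →  V² − fR·V + fR·V_g = 0
With fR = 6.62×10⁻⁵ × 1765×10³ m = 117 m/s:
V = [fR − √((fR)² − 4 fR V_g)]/2 = [117 − √(117² − 4×117×24)]/2 = 33.7 m/s
Supergeostrophic (V > V_g = 24 m/s), as expected around a high.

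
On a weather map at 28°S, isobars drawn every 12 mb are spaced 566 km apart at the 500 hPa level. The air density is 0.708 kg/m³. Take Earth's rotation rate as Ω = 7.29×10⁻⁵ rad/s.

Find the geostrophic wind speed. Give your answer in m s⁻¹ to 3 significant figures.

43.7 m s⁻¹

Coriolis parameter at 28°S:
f = 2Ω sin φ = 2 × 7.29×10⁻⁵ × sin 28° = 6.84×10⁻⁵ s⁻¹
Pressure gradient: |∂P/∂n| = 1200 Pa / 566000 m = 2.12×10⁻³ Pa/m
Geostrophic balance (pressure-gradient force = Coriolis force):
V_g = (1/(fρ)) |∂P/∂n| = 2.12×10⁻³ / (6.84×10⁻⁵ × 0.708) = 43.7 m/s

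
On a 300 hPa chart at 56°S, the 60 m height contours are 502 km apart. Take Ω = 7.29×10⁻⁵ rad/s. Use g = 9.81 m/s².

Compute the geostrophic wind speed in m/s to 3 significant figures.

Coriolis parameter at 56°S:
f = 2Ω sin φ = 2 × 7.29×10⁻⁵ × sin 56° = 1.21×10⁻⁴ s⁻¹
Height gradient: |∂Z/∂n| = 60 m / 502000 m = 1.20×10⁻⁴
On a pressure surface, geostrophic balance gives V_g = (g/f)|∂Z/∂n|:
V_g = 9.81 × 1.20×10⁻⁴ / 1.21×10⁻⁴ = 9.70 m/s

9.70 m/s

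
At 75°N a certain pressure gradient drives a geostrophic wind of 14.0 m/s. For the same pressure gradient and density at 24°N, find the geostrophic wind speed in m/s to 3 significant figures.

33.2 m/s

With the same pressure gradient and density, V_g ∝ 1/f ∝ 1/sin φ.
V₂ = V₁ · sin φ₁ / sin φ₂ = 14.0 × sin 75° / sin 24°
V₂ = 14.0 × 0.9659/0.4067 = 33.2 m/s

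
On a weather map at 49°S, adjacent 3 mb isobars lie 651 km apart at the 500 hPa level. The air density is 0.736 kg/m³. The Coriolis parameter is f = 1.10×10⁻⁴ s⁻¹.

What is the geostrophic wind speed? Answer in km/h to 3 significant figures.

20.5 km/h

Pressure gradient: |∂P/∂n| = 300 Pa / 651000 m = 4.61×10⁻⁴ Pa/m
Geostrophic balance (pressure-gradient force = Coriolis force):
V_g = (1/(fρ)) |∂P/∂n| = 4.61×10⁻⁴ / (1.10×10⁻⁴ × 0.736) = 5.69 m/s
Converting: 5.69 m/s × 3.6 = 20.5 km/h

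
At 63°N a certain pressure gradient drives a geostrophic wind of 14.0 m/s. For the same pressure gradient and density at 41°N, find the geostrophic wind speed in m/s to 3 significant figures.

19.0 m/s

With the same pressure gradient and density, V_g ∝ 1/f ∝ 1/sin φ.
V₂ = V₁ · sin φ₁ / sin φ₂ = 14.0 × sin 63° / sin 41°
V₂ = 14.0 × 0.8910/0.6561 = 19.0 m/s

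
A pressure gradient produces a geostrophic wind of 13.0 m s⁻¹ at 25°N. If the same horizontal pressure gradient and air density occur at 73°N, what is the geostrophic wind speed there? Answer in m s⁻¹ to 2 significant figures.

5.7 m s⁻¹

With the same pressure gradient and density, V_g ∝ 1/f ∝ 1/sin φ.
V₂ = V₁ · sin φ₁ / sin φ₂ = 13.0 × sin 25° / sin 73°
V₂ = 13.0 × 0.4226/0.9563 = 5.7 m s⁻¹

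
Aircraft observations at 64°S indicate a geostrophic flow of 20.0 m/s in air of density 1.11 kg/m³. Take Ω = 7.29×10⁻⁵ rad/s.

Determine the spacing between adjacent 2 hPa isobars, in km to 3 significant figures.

Coriolis parameter at 64°S:
f = 2Ω sin φ = 2 × 7.29×10⁻⁵ × sin 64° = 1.31×10⁻⁴ s⁻¹
Geostrophic balance rearranged: |∂P/∂n| = f ρ V_g
|∂P/∂n| = 1.31×10⁻⁴ × 1.11 × 20.0 = 2.91×10⁻³ Pa/m
Isobar spacing: Δn = ΔP/|∂P/∂n| = 200 Pa / 2.91×10⁻³ Pa/m = 68748 m ≈ 68.7 km

68.7 km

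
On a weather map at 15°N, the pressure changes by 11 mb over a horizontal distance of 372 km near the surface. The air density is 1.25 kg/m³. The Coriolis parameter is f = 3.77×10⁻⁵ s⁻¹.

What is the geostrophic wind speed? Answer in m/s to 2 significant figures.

Pressure gradient: |∂P/∂n| = 1100 Pa / 372000 m = 2.96×10⁻³ Pa/m
Geostrophic balance (pressure-gradient force = Coriolis force):
V_g = (1/(fρ)) |∂P/∂n| = 2.96×10⁻³ / (3.77×10⁻⁵ × 1.25) = 62.7 m/s

63 m/s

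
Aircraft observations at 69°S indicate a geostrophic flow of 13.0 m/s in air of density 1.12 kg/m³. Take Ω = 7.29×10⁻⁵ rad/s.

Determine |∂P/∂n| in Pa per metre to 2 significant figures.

Coriolis parameter at 69°S:
f = 2Ω sin φ = 2 × 7.29×10⁻⁵ × sin 69° = 1.36×10⁻⁴ s⁻¹
Geostrophic balance rearranged: |∂P/∂n| = f ρ V_g
|∂P/∂n| = 1.36×10⁻⁴ × 1.12 × 13.0 = 1.98×10⁻³ Pa/m

2.0×10⁻³ Pa/m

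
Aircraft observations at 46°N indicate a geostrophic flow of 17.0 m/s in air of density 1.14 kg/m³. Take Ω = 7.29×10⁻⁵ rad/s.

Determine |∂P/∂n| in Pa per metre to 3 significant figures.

2.03×10⁻³ Pa/m

Coriolis parameter at 46°N:
f = 2Ω sin φ = 2 × 7.29×10⁻⁵ × sin 46° = 1.05×10⁻⁴ s⁻¹
Geostrophic balance rearranged: |∂P/∂n| = f ρ V_g
|∂P/∂n| = 1.05×10⁻⁴ × 1.14 × 17.0 = 2.03×10⁻³ Pa/m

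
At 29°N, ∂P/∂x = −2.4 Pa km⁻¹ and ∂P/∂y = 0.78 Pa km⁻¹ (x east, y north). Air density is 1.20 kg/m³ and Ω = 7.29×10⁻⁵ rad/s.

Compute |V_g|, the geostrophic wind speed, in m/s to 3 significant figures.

Coriolis parameter at 29°N:
f = 2Ω sin φ = 2 × 7.29×10⁻⁵ × sin 29° = 7.07×10⁻⁵ s⁻¹
Component geostrophic relations (x east, y north):
u_g = −(1/(fρ)) ∂P/∂y,  v_g = (1/(fρ)) ∂P/∂x
u_g = −(0.78×10⁻³)/(7.07×10⁻⁵ × 1.20) = −9.20 m/s;  v_g = (−2.4×10⁻³)/(7.07×10⁻⁵ × 1.20) = −28.3 m/s
|V_g| = √(u_g² + v_g²) = 29.8 m/s

29.8 m/s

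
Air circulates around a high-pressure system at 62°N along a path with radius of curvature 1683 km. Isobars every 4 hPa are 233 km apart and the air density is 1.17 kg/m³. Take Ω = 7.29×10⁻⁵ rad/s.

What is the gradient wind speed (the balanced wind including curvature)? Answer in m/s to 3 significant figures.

Coriolis parameter at 62°N:
f = 2Ω sin φ = 2 × 7.29×10⁻⁵ × sin 62° = 1.29×10⁻⁴ s⁻¹
Pressure gradient: |∂P/∂n| = 400 Pa / 233000 m = 1.72×10⁻³ Pa/m
Geostrophic speed: V_g = |∂P/∂n|/(fρ) = 1.72×10⁻³/(1.29×10⁻⁴ × 1.17) = 11.4 m/s
Around a high, pressure-gradient force acts outward with centrifugal, so Coriolis balances both:
fV = (1/ρ)|∂P/∂n| + V²/R  →  V² − fR·V + fR·V_g = 0
With fR = 1.29×10⁻⁴ × 1683×10³ m = 217 m/s:
V = [fR − √((fR)² − 4 fR V_g)]/2 = [217 − √(217² − 4×217×11.4)]/2 = 12.1 m/s
Supergeostrophic (V > V_g = 11.4 m/s), as expected around a high.

12.1 m/s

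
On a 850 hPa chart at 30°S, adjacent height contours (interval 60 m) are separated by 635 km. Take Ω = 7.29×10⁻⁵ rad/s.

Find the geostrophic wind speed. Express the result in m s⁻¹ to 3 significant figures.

12.7 m s⁻¹

Coriolis parameter at 30°S:
f = 2Ω sin φ = 2 × 7.29×10⁻⁵ × sin 30° = 7.29×10⁻⁵ s⁻¹
Height gradient: |∂Z/∂n| = 60 m / 635000 m = 9.45×10⁻⁵
On a pressure surface, geostrophic balance gives V_g = (g/f)|∂Z/∂n|:
V_g = 9.81 × 9.45×10⁻⁵ / 7.29×10⁻⁵ = 12.7 m/s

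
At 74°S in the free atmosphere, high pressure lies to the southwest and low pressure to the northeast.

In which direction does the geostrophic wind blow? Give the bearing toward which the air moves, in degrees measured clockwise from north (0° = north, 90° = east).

The pressure-gradient force points toward the northeast (bearing 045°).
Geostrophic balance: in the Southern Hemisphere the Coriolis force deflects motion to the left, so the geostrophic wind blows 90° to the left of the pressure-gradient force (low pressure on the right).
Rotating 045° by 90° counterclockwise gives 315° — the wind blows toward the northwest.

315°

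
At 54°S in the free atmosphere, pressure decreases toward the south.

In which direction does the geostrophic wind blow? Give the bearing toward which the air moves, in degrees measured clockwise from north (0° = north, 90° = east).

090°

The pressure-gradient force points toward the south (bearing 180°).
Geostrophic balance: in the Southern Hemisphere the Coriolis force deflects motion to the left, so the geostrophic wind blows 90° to the left of the pressure-gradient force (low pressure on the right).
Rotating 180° by 90° counterclockwise gives 090° — the wind blows toward the east.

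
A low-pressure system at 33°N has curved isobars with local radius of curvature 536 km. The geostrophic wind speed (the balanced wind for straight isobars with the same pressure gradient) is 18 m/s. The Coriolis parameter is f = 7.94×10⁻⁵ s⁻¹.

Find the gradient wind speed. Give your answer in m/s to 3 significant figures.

Around a low, centrifugal force acts outward with Coriolis, so pressure-gradient force balances both:
(1/ρ)|∂P/∂n| = fV + V²/R  →  V² + fR·V − fR·V_g = 0
With fR = 7.94×10⁻⁵ × 536×10³ m = 42.6 m/s:
V = [−fR + √((fR)² + 4 fR V_g)]/2 = [−42.6 + √(42.6² + 4×42.6×18)]/2 = 13.6 m/s
Subgeostrophic (V < V_g = 18 m/s), as expected around a low.

13.6 m/s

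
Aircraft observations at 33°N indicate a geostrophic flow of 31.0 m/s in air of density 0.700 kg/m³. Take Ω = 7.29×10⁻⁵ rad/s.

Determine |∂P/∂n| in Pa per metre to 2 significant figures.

1.7×10⁻³ Pa/m

Coriolis parameter at 33°N:
f = 2Ω sin φ = 2 × 7.29×10⁻⁵ × sin 33° = 7.94×10⁻⁵ s⁻¹
Geostrophic balance rearranged: |∂P/∂n| = f ρ V_g
|∂P/∂n| = 7.94×10⁻⁵ × 0.700 × 31.0 = 1.72×10⁻³ Pa/m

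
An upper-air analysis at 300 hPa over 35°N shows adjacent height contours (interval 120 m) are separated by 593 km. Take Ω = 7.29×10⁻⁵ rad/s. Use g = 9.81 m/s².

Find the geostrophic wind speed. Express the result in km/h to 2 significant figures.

Coriolis parameter at 35°N:
f = 2Ω sin φ = 2 × 7.29×10⁻⁵ × sin 35° = 8.36×10⁻⁵ s⁻¹
Height gradient: |∂Z/∂n| = 120 m / 593000 m = 2.02×10⁻⁴
On a pressure surface, geostrophic balance gives V_g = (g/f)|∂Z/∂n|:
V_g = 9.81 × 2.02×10⁻⁴ / 8.36×10⁻⁵ = 23.7 m/s
Converting: 23.7 m/s × 3.6 = 85 km/h

85 km/h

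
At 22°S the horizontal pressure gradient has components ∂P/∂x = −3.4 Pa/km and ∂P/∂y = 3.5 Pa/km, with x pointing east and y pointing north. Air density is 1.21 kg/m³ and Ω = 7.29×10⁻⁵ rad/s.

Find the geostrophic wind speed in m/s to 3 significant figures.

73.8 m/s

Coriolis parameter at 22°S:
f = 2Ω sin φ = 2 × 7.29×10⁻⁵ × sin 22° = 5.46×10⁻⁵ s⁻¹
In the Southern Hemisphere f is negative: f = −5.46×10⁻⁵ s⁻¹.
Component geostrophic relations (x east, y north):
u_g = −(1/(fρ)) ∂P/∂y,  v_g = (1/(fρ)) ∂P/∂x
u_g = −(3.5×10⁻³)/(−5.46×10⁻⁵ × 1.21) = 53.0 m/s;  v_g = (−3.4×10⁻³)/(−5.46×10⁻⁵ × 1.21) = 51.4 m/s
|V_g| = √(u_g² + v_g²) = 73.8 m/s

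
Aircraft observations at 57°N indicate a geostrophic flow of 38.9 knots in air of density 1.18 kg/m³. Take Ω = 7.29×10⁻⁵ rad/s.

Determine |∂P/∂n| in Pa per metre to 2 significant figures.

Coriolis parameter at 57°N:
f = 2Ω sin φ = 2 × 7.29×10⁻⁵ × sin 57° = 1.22×10⁻⁴ s⁻¹
Wind speed in SI: 38.9 knots = 20.0 m/s
Geostrophic balance rearranged: |∂P/∂n| = f ρ V_g
|∂P/∂n| = 1.22×10⁻⁴ × 1.18 × 20.0 = 2.89×10⁻³ Pa/m

2.9×10⁻³ Pa/m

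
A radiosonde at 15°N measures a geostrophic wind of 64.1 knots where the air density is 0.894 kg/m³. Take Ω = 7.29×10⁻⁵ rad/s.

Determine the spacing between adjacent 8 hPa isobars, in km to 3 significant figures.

719 km

Coriolis parameter at 15°N:
f = 2Ω sin φ = 2 × 7.29×10⁻⁵ × sin 15° = 3.77×10⁻⁵ s⁻¹
Wind speed in SI: 64.1 knots = 33.0 m/s
Geostrophic balance rearranged: |∂P/∂n| = f ρ V_g
|∂P/∂n| = 3.77×10⁻⁵ × 0.894 × 33.0 = 1.11×10⁻³ Pa/m
Isobar spacing: Δn = ΔP/|∂P/∂n| = 800 Pa / 1.11×10⁻³ Pa/m = 719122 m ≈ 719 km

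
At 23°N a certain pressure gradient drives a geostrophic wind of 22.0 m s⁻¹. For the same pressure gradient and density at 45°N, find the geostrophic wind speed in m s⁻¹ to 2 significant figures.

12 m s⁻¹

With the same pressure gradient and density, V_g ∝ 1/f ∝ 1/sin φ.
V₂ = V₁ · sin φ₁ / sin φ₂ = 22.0 × sin 23° / sin 45°
V₂ = 22.0 × 0.3907/0.7071 = 12 m s⁻¹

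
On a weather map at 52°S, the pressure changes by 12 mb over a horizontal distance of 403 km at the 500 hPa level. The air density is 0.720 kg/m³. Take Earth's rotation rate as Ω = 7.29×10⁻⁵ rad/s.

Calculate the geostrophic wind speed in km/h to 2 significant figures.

130 km/h

Coriolis parameter at 52°S:
f = 2Ω sin φ = 2 × 7.29×10⁻⁵ × sin 52° = 1.15×10⁻⁴ s⁻¹
Pressure gradient: |∂P/∂n| = 1200 Pa / 403000 m = 2.98×10⁻³ Pa/m
Geostrophic balance (pressure-gradient force = Coriolis force):
V_g = (1/(fρ)) |∂P/∂n| = 2.98×10⁻³ / (1.15×10⁻⁴ × 0.720) = 36.0 m/s
Converting: 36.0 m/s × 3.6 = 130 km/h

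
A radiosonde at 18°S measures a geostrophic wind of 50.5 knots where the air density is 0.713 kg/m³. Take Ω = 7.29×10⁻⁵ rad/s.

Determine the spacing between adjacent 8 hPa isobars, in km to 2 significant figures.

960 km

Coriolis parameter at 18°S:
f = 2Ω sin φ = 2 × 7.29×10⁻⁵ × sin 18° = 4.51×10⁻⁵ s⁻¹
Wind speed in SI: 50.5 knots = 26.0 m/s
Geostrophic balance rearranged: |∂P/∂n| = f ρ V_g
|∂P/∂n| = 4.51×10⁻⁵ × 0.713 × 26.0 = 8.35×10⁻⁴ Pa/m
Isobar spacing: Δn = ΔP/|∂P/∂n| = 800 Pa / 8.35×10⁻⁴ Pa/m = 958586 m ≈ 960 km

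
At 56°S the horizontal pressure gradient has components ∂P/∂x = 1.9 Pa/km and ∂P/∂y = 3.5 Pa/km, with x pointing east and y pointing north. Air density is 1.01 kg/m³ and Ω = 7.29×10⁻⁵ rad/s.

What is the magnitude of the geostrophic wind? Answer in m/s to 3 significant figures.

32.6 m/s

Coriolis parameter at 56°S:
f = 2Ω sin φ = 2 × 7.29×10⁻⁵ × sin 56° = 1.21×10⁻⁴ s⁻¹
In the Southern Hemisphere f is negative: f = −1.21×10⁻⁴ s⁻¹.
Component geostrophic relations (x east, y north):
u_g = −(1/(fρ)) ∂P/∂y,  v_g = (1/(fρ)) ∂P/∂x
u_g = −(3.5×10⁻³)/(−1.21×10⁻⁴ × 1.01) = 28.7 m/s;  v_g = (1.9×10⁻³)/(−1.21×10⁻⁴ × 1.01) = −15.6 m/s
|V_g| = √(u_g² + v_g²) = 32.6 m/s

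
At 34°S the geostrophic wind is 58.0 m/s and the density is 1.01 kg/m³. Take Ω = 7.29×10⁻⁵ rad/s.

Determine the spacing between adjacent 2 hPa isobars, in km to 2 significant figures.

42 km

Coriolis parameter at 34°S:
f = 2Ω sin φ = 2 × 7.29×10⁻⁵ × sin 34° = 8.15×10⁻⁵ s⁻¹
Geostrophic balance rearranged: |∂P/∂n| = f ρ V_g
|∂P/∂n| = 8.15×10⁻⁵ × 1.01 × 58.0 = 4.78×10⁻³ Pa/m
Isobar spacing: Δn = ΔP/|∂P/∂n| = 200 Pa / 4.78×10⁻³ Pa/m = 41876 m ≈ 42 km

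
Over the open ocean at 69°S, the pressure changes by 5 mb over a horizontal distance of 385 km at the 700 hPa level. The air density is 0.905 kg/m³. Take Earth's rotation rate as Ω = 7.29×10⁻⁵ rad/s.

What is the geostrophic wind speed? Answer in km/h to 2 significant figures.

Coriolis parameter at 69°S:
f = 2Ω sin φ = 2 × 7.29×10⁻⁵ × sin 69° = 1.36×10⁻⁴ s⁻¹
Pressure gradient: |∂P/∂n| = 500 Pa / 385000 m = 1.30×10⁻³ Pa/m
Geostrophic balance (pressure-gradient force = Coriolis force):
V_g = (1/(fρ)) |∂P/∂n| = 1.30×10⁻³ / (1.36×10⁻⁴ × 0.905) = 10.5 m/s
Converting: 10.5 m/s × 3.6 = 38 km/h

38 km/h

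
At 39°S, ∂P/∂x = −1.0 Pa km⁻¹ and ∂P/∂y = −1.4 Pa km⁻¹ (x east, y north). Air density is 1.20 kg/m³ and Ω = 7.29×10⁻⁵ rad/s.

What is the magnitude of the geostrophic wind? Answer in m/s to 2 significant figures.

Coriolis parameter at 39°S:
f = 2Ω sin φ = 2 × 7.29×10⁻⁵ × sin 39° = 9.18×10⁻⁵ s⁻¹
In the Southern Hemisphere f is negative: f = −9.18×10⁻⁵ s⁻¹.
Component geostrophic relations (x east, y north):
u_g = −(1/(fρ)) ∂P/∂y,  v_g = (1/(fρ)) ∂P/∂x
u_g = −(−1.4×10⁻³)/(−9.18×10⁻⁵ × 1.20) = −12.7 m/s;  v_g = (−1.0×10⁻³)/(−9.18×10⁻⁵ × 1.20) = 9.08 m/s
|V_g| = √(u_g² + v_g²) = 15.6 m/s

16 m/s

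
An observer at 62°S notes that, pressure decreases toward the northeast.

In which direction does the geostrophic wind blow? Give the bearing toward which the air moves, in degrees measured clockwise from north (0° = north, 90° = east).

315°

The pressure-gradient force points toward the northeast (bearing 045°).
Geostrophic balance: in the Southern Hemisphere the Coriolis force deflects motion to the left, so the geostrophic wind blows 90° to the left of the pressure-gradient force (low pressure on the right).
Rotating 045° by 90° counterclockwise gives 315° — the wind blows toward the northwest.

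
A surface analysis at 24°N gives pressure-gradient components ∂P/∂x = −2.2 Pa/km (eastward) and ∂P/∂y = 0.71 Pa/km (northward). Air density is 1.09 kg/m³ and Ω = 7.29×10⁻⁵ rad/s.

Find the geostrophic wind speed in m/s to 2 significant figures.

Coriolis parameter at 24°N:
f = 2Ω sin φ = 2 × 7.29×10⁻⁵ × sin 24° = 5.93×10⁻⁵ s⁻¹
Component geostrophic relations (x east, y north):
u_g = −(1/(fρ)) ∂P/∂y,  v_g = (1/(fρ)) ∂P/∂x
u_g = −(0.71×10⁻³)/(5.93×10⁻⁵ × 1.09) = −11.0 m/s;  v_g = (−2.2×10⁻³)/(5.93×10⁻⁵ × 1.09) = −34.0 m/s
|V_g| = √(u_g² + v_g²) = 35.8 m/s

36 m/s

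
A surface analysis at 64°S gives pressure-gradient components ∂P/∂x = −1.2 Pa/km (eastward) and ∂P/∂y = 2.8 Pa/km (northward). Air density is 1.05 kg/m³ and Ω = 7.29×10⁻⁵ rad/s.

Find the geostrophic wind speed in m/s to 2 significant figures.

Coriolis parameter at 64°S:
f = 2Ω sin φ = 2 × 7.29×10⁻⁵ × sin 64° = 1.31×10⁻⁴ s⁻¹
In the Southern Hemisphere f is negative: f = −1.31×10⁻⁴ s⁻¹.
Component geostrophic relations (x east, y north):
u_g = −(1/(fρ)) ∂P/∂y,  v_g = (1/(fρ)) ∂P/∂x
u_g = −(2.8×10⁻³)/(−1.31×10⁻⁴ × 1.05) = 20.3 m/s;  v_g = (−1.2×10⁻³)/(−1.31×10⁻⁴ × 1.05) = 8.72 m/s
|V_g| = √(u_g² + v_g²) = 22.1 m/s

22 m/s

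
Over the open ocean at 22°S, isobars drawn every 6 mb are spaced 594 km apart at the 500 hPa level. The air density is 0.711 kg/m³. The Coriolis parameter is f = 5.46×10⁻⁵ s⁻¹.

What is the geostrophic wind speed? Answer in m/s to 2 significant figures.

Pressure gradient: |∂P/∂n| = 600 Pa / 594000 m = 1.01×10⁻³ Pa/m
Geostrophic balance (pressure-gradient force = Coriolis force):
V_g = (1/(fρ)) |∂P/∂n| = 1.01×10⁻³ / (5.46×10⁻⁵ × 0.711) = 26.0 m/s

26 m/s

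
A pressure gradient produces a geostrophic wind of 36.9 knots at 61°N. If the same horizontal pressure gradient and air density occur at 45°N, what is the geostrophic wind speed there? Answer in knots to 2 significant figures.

46 knots

With the same pressure gradient and density, V_g ∝ 1/f ∝ 1/sin φ.
V₂ = V₁ · sin φ₁ / sin φ₂ = 36.9 × sin 61° / sin 45°
V₂ = 36.9 × 0.8746/0.7071 = 46 knots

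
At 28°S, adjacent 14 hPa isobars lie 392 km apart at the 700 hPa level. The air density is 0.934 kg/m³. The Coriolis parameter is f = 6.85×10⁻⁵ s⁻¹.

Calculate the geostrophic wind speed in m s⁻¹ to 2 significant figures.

56 m s⁻¹

Pressure gradient: |∂P/∂n| = 1400 Pa / 392000 m = 3.57×10⁻³ Pa/m
Geostrophic balance (pressure-gradient force = Coriolis force):
V_g = (1/(fρ)) |∂P/∂n| = 3.57×10⁻³ / (6.85×10⁻⁵ × 0.934) = 55.8 m/s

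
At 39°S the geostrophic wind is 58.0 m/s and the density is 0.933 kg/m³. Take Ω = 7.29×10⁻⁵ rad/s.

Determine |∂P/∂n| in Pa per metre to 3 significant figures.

4.97×10⁻³ Pa/m

Coriolis parameter at 39°S:
f = 2Ω sin φ = 2 × 7.29×10⁻⁵ × sin 39° = 9.18×10⁻⁵ s⁻¹
Geostrophic balance rearranged: |∂P/∂n| = f ρ V_g
|∂P/∂n| = 9.18×10⁻⁵ × 0.933 × 58.0 = 4.97×10⁻³ Pa/m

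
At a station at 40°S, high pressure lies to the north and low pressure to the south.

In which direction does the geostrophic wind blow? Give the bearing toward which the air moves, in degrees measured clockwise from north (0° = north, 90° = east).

The pressure-gradient force points toward the south (bearing 180°).
Geostrophic balance: in the Southern Hemisphere the Coriolis force deflects motion to the left, so the geostrophic wind blows 90° to the left of the pressure-gradient force (low pressure on the right).
Rotating 180° by 90° counterclockwise gives 090° — the wind blows toward the east.

090°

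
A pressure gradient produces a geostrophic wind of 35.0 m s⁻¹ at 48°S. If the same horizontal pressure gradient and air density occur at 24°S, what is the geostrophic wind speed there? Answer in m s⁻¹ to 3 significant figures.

63.9 m s⁻¹

With the same pressure gradient and density, V_g ∝ 1/f ∝ 1/sin φ.
V₂ = V₁ · sin φ₁ / sin φ₂ = 35.0 × sin 48° / sin 24°
V₂ = 35.0 × 0.7431/0.4067 = 63.9 m s⁻¹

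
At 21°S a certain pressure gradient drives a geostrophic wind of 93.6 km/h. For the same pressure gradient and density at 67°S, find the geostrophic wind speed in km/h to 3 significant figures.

With the same pressure gradient and density, V_g ∝ 1/f ∝ 1/sin φ.
V₂ = V₁ · sin φ₁ / sin φ₂ = 93.6 × sin 21° / sin 67°
V₂ = 93.6 × 0.3584/0.9205 = 36.4 km/h

36.4 km/h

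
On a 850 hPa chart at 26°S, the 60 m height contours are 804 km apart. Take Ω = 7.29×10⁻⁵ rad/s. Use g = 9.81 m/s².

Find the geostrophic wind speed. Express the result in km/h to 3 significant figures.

41.2 km/h

Coriolis parameter at 26°S:
f = 2Ω sin φ = 2 × 7.29×10⁻⁵ × sin 26° = 6.39×10⁻⁵ s⁻¹
Height gradient: |∂Z/∂n| = 60 m / 804000 m = 7.46×10⁻⁵
On a pressure surface, geostrophic balance gives V_g = (g/f)|∂Z/∂n|:
V_g = 9.81 × 7.46×10⁻⁵ / 6.39×10⁻⁵ = 11.5 m/s
Converting: 11.5 m/s × 3.6 = 41.2 km/h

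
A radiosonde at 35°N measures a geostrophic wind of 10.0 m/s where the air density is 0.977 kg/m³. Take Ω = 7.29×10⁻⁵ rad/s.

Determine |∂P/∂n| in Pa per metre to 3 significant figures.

8.17×10⁻⁴ Pa/m

Coriolis parameter at 35°N:
f = 2Ω sin φ = 2 × 7.29×10⁻⁵ × sin 35° = 8.36×10⁻⁵ s⁻¹
Geostrophic balance rearranged: |∂P/∂n| = f ρ V_g
|∂P/∂n| = 8.36×10⁻⁵ × 0.977 × 10.0 = 8.17×10⁻⁴ Pa/m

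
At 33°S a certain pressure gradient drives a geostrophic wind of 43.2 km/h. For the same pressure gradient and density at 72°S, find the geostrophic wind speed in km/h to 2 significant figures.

With the same pressure gradient and density, V_g ∝ 1/f ∝ 1/sin φ.
V₂ = V₁ · sin φ₁ / sin φ₂ = 43.2 × sin 33° / sin 72°
V₂ = 43.2 × 0.5446/0.9511 = 25 km/h

25 km/h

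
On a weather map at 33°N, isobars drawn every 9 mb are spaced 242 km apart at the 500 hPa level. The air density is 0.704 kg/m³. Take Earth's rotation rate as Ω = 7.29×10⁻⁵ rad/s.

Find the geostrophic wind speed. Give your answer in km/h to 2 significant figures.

240 km/h

Coriolis parameter at 33°N:
f = 2Ω sin φ = 2 × 7.29×10⁻⁵ × sin 33° = 7.94×10⁻⁵ s⁻¹
Pressure gradient: |∂P/∂n| = 900 Pa / 242000 m = 3.72×10⁻³ Pa/m
Geostrophic balance (pressure-gradient force = Coriolis force):
V_g = (1/(fρ)) |∂P/∂n| = 3.72×10⁻³ / (7.94×10⁻⁵ × 0.704) = 66.5 m/s
Converting: 66.5 m/s × 3.6 = 240 km/h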